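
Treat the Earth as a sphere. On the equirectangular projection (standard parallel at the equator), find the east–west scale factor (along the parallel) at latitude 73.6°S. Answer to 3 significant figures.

3.54

For the equirectangular projection with φ₀ = 0 (plate carrée), h = 1 along meridians and k = sec φ along parallels.
k = 1/cos 73.6° = 1/0.2823 = 3.542.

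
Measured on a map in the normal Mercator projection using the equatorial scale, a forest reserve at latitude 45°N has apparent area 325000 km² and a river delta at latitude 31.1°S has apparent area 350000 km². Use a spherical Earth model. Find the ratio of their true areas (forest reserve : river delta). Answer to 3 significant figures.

Mercator's areal exaggeration is sec²φ; hence true area = (apparent area) · cos²φ.
True area of forest reserve: 325000 × cos²(45°) = 325000 × 0.5000 = 162500 km².
True area of river delta: 350000 × cos²(31.1°) = 350000 × 0.7332 = 256600 km².
Ratio = 162500 / 256600 ≈ 0.633.

0.633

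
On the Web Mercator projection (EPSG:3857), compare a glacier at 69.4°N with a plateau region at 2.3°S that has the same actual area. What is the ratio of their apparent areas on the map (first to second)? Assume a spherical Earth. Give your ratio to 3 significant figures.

Mercator areal scale is sec²φ.
At 69.4°: sec²(69.4°) = 1/0.3518² = 8.078.
At 2.3°: sec²(2.3°) = 1/0.9992² = 1.002.
Ratio = 8.078/1.002 = cos²(2.3°)/cos²(69.4°) ≈ 8.07.

8.07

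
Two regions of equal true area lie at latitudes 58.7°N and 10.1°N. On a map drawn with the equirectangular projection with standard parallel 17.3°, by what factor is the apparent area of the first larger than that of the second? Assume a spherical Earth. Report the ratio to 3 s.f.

1.90

With standard parallel φ₀ = 17.3°, the equirectangular projection gives x = Rλ cos φ₀, y = Rφ, so h = 1 and k = cos 17.3° / cos φ.
Areal scale at 58.7°: h·k = 1.000 × 1.838 = 1.838.
Areal scale at 10.1°: h·k = 1.000 × 0.9698 = 0.9698.
Ratio = 1.838/0.9698 ≈ 1.90.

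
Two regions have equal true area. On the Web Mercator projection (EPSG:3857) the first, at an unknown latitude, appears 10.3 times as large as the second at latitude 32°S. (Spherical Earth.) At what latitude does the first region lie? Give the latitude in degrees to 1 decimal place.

Mercator areal scale is sec²φ, so apparent-area ratio = sec²φ₁ / sec²φ₂ = cos²φ₂ / cos²φ₁.
cos²φ₂ / cos²φ₁ = 10.3  ⇒  cos φ₁ = cos 32° / √10.3 = 0.8480/3.209 = 0.2642.
φ₁ = arccos(0.2642) ≈ 74.7°.

74.7°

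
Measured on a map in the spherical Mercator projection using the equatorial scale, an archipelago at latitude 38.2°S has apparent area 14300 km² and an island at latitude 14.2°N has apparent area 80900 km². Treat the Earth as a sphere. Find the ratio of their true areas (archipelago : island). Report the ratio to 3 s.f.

Since Mercator area scale is 1/cos²φ, the true area equals the apparent area multiplied by cos²φ.
True area of archipelago: 14300 × cos²(38.2°) = 14300 × 0.6176 = 8831 km².
True area of island: 80900 × cos²(14.2°) = 80900 × 0.9398 = 76030 km².
Ratio = 8831 / 76030 ≈ 0.116.

0.116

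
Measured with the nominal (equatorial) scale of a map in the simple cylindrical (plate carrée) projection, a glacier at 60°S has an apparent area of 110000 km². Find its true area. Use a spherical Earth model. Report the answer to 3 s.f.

Plate carrée maps x = Rλ, y = Rφ. The meridian scale is h = 1 and the parallel scale is k = 1/cos φ = sec φ.
Areal scale = h·k = 1 × sec φ; at 60°, h = 1.000, k = 2.000, so h·k = 2.000.
True area = apparent / (areal scale) = 110000 / 2.000 ≈ 55000 km².

55000 km²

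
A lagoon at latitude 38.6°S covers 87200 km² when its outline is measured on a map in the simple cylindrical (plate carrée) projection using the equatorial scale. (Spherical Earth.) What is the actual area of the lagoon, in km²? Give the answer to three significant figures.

In the plate carrée (x = Rλ, y = Rφ), meridians are true-scale (h = 1) and parallels are stretched by k = sec φ.
Areal scale = h·k = 1 × sec φ; at 38.6°, h = 1.000, k = 1.280, so h·k = 1.280.
True area = apparent / (areal scale) = 87200 / 1.280 ≈ 68100 km².

68100 km²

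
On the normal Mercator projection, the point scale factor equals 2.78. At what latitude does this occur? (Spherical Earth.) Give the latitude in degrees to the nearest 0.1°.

Mercator scale is k = sec φ = 1/cos φ.
1/cos φ = 2.78  ⇒  cos φ = 0.3597  ⇒  φ = arccos(0.3597) ≈ 68.9°.

68.9°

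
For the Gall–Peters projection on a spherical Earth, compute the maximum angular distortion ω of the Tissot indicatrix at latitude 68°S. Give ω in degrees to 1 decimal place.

The Gall–Peters projection is cylindrical equal-area with φ₀ = 45°. Cylindrical equal-area (φ₀ = 45°): h = cos φ / cos 45° along meridians, k = cos 45° / cos φ along parallels; h·k = 1.
At 68°: h = 0.5298, k = 1.888; principal scales a = 1.888, b = 0.5298.
sin(ω/2) = (a − b)/(a + b) = 1.358/2.417 = 0.5617, so ω = 2 arcsin(0.5617) ≈ 68.3°.

68.3°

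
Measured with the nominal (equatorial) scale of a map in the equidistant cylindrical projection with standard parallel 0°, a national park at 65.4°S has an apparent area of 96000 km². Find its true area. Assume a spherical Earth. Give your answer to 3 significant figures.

In the plate carrée (x = Rλ, y = Rφ), meridians are true-scale (h = 1) and parallels are stretched by k = sec φ.
Areal scale = h·k = 1 × sec φ; at 65.4°, h = 1.000, k = 2.402, so h·k = 2.402.
True area = apparent / (areal scale) = 96000 / 2.402 ≈ 40000 km².

40000 km²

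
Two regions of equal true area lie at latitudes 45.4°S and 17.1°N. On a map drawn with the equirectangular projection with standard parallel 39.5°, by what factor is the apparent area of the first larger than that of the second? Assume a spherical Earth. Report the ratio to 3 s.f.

1.36

In the equirectangular projection with standard parallel φ₀ = 39.5° (x = Rλ cos φ₀, y = Rφ), meridians are true-scale (h = 1) and the parallel scale is k = cos φ₀ / cos φ.
Areal scale at 45.4°: h·k = 1.000 × 1.099 = 1.099.
Areal scale at 17.1°: h·k = 1.000 × 0.8073 = 0.8073.
Ratio = 1.099/0.8073 ≈ 1.36.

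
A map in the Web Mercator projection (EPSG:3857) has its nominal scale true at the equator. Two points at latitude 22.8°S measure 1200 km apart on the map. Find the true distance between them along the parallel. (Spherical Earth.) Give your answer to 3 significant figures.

1110 km

Mercator is conformal, so the point scale is isotropic: h = k = sec φ = 1/cos φ.
Along the parallel at 22.8°, map distances are exaggerated by k = sec 22.8° = 1.085.
True distance = 1200 / 1.085 = 1200 × cos 22.8° ≈ 1110 km.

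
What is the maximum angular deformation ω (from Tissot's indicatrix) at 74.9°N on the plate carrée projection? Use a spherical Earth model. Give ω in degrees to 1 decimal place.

71.8°

In the plate carrée (x = Rλ, y = Rφ), meridians are true-scale (h = 1) and parallels are stretched by k = sec φ.
At 74.9°: h = 1.000, k = 3.839; principal scales a = 3.839, b = 1.000.
sin(ω/2) = (a − b)/(a + b) = 2.839/4.839 = 0.5867, so ω = 2 arcsin(0.5867) ≈ 71.8°.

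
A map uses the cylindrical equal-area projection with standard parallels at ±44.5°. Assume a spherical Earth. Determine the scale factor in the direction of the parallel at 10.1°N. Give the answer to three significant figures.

A cylindrical equal-area projection with standard parallel φ₀ has meridian scale h = cos φ / cos φ₀ and parallel scale k = cos φ₀ / cos φ (so areas are preserved, h·k = 1).
k = cos 44.5° / cos 10.1° = 0.7133/0.9845 = 0.7245.

0.724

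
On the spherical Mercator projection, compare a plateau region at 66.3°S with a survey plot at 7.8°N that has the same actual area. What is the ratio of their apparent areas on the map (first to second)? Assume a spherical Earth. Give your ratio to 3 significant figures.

On Mercator, area is exaggerated by sec²φ = 1/cos²φ.
At 66.3°: sec²(66.3°) = 1/0.4019² = 6.190.
At 7.8°: sec²(7.8°) = 1/0.9907² = 1.019.
Ratio = 6.190/1.019 = cos²(7.8°)/cos²(66.3°) ≈ 6.08.

6.08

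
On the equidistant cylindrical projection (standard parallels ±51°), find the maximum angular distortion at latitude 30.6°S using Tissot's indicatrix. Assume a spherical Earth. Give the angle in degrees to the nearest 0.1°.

17.9°

The equidistant cylindrical projection with φ₀ = 51° has h = 1 (meridians true) and k = cos φ₀ / cos φ along parallels.
At 30.6°: h = 1.000, k = 0.7311; principal scales a = 1.000, b = 0.7311.
sin(ω/2) = (a − b)/(a + b) = 0.2689/1.731 = 0.1553, so ω = 2 arcsin(0.1553) ≈ 17.9°.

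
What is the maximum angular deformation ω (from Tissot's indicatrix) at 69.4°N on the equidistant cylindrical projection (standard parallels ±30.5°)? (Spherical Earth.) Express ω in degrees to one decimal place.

With standard parallel φ₀ = 30.5°, the equirectangular projection gives x = Rλ cos φ₀, y = Rφ, so h = 1 and k = cos 30.5° / cos φ.
At 69.4°: h = 1.000, k = 2.449; principal scales a = 2.449, b = 1.000.
sin(ω/2) = (a − b)/(a + b) = 1.449/3.449 = 0.4201, so ω = 2 arcsin(0.4201) ≈ 49.7°.

49.7°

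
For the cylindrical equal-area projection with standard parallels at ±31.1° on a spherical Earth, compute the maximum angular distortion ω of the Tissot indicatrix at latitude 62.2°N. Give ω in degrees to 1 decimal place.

65.7°

Cylindrical equal-area (φ₀ = 31.1°): h = cos φ / cos 31.1° along meridians, k = cos 31.1° / cos φ along parallels; h·k = 1.
At 62.2°: h = 0.5447, k = 1.836; principal scales a = 1.836, b = 0.5447.
sin(ω/2) = (a − b)/(a + b) = 1.291/2.381 = 0.5424, so ω = 2 arcsin(0.5424) ≈ 65.7°.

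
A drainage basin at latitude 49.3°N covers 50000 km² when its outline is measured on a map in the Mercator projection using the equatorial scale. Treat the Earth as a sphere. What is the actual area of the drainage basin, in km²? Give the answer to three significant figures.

For Mercator, h = k = sec φ (a conformal cylindrical projection has a single point scale, 1/cos φ).
Areal scale = k² = sec²φ = 1/cos²(49.3°) = 1/0.6521² = 2.352.
True area = apparent / (areal scale) = 50000 / 2.352 ≈ 21300 km².

21300 km²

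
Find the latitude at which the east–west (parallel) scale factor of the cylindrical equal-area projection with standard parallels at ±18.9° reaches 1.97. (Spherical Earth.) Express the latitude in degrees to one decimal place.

61.3°

A cylindrical equal-area projection with standard parallel φ₀ has meridian scale h = cos φ / cos φ₀ and parallel scale k = cos φ₀ / cos φ (so areas are preserved, h·k = 1).
k = cos φ₀ / cos φ = 1.97  ⇒  cos φ = cos 18.9° / 1.97 = 0.4802.
φ = arccos(0.4802) ≈ 61.3°.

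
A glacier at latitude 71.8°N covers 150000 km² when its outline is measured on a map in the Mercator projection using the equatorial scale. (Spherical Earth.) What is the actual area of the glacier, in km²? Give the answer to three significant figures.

For Mercator, h = k = sec φ (a conformal cylindrical projection has a single point scale, 1/cos φ).
Areal scale = k² = sec²φ = 1/cos²(71.8°) = 1/0.3123² = 10.25.
True area = apparent / (areal scale) = 150000 / 10.25 ≈ 14600 km².

14600 km²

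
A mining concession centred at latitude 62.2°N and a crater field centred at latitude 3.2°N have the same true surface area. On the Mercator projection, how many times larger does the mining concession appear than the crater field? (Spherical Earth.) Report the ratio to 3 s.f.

Mercator is conformal with k = sec φ, so areal scale = k² = sec²φ.
At 62.2°: sec²(62.2°) = 1/0.4664² = 4.597.
At 3.2°: sec²(3.2°) = 1/0.9984² = 1.003.
Ratio = 4.597/1.003 = cos²(3.2°)/cos²(62.2°) ≈ 4.58.

4.58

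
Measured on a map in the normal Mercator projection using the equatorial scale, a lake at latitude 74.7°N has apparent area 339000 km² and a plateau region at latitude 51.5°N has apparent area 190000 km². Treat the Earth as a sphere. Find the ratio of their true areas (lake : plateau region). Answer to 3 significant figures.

0.321

On Mercator the areal scale is sec²φ, so true area = apparent × cos²φ.
True area of lake: 339000 × cos²(74.7°) = 339000 × 0.06963 = 23600 km².
True area of plateau region: 190000 × cos²(51.5°) = 190000 × 0.3875 = 73630 km².
Ratio = 23600 / 73630 ≈ 0.321.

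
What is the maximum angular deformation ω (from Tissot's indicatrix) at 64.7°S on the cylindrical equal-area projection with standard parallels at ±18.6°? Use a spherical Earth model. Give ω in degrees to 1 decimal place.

82.9°

For cylindrical equal-area with standard parallel φ₀, h = cos φ / cos φ₀ and k = cos φ₀ / cos φ, so h·k = 1.
At 64.7°: h = 0.4509, k = 2.218; principal scales a = 2.218, b = 0.4509.
sin(ω/2) = (a − b)/(a + b) = 1.767/2.669 = 0.6621, so ω = 2 arcsin(0.6621) ≈ 82.9°.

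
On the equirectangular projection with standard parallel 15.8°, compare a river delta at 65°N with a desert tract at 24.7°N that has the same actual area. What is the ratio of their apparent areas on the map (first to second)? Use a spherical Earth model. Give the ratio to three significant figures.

2.15

The equidistant cylindrical projection with φ₀ = 15.8° has h = 1 (meridians true) and k = cos φ₀ / cos φ along parallels.
Areal scale at 65°: h·k = 1.000 × 2.277 = 2.277.
Areal scale at 24.7°: h·k = 1.000 × 1.059 = 1.059.
Ratio = 2.277/1.059 ≈ 2.15.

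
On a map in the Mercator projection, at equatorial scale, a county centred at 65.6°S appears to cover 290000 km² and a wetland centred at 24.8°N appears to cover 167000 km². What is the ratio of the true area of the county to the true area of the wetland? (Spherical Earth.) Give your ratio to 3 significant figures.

Since Mercator area scale is 1/cos²φ, the true area equals the apparent area multiplied by cos²φ.
True area of county: 290000 × cos²(65.6°) = 290000 × 0.1707 = 49490 km².
True area of wetland: 167000 × cos²(24.8°) = 167000 × 0.8241 = 137600 km².
Ratio = 49490 / 137600 ≈ 0.360.

0.360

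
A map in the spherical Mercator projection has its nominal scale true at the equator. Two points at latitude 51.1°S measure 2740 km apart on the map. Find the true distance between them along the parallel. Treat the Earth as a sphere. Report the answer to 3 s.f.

1720 km

The Mercator projection is conformal; its linear scale factor is the same in every direction and equals sec φ = 1/cos φ.
Along the parallel at 51.1°, map distances are exaggerated by k = sec 51.1° = 1.592.
True distance = 2740 / 1.592 = 2740 × cos 51.1° ≈ 1720 km.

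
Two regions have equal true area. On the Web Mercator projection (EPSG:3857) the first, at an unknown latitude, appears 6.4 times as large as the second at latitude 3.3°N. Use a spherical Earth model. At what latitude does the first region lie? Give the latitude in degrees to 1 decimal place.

66.8°

Mercator areal scale is sec²φ, so apparent-area ratio = sec²φ₁ / sec²φ₂ = cos²φ₂ / cos²φ₁.
cos²φ₂ / cos²φ₁ = 6.4  ⇒  cos φ₁ = cos 3.3° / √6.4 = 0.9983/2.530 = 0.3946.
φ₁ = arccos(0.3946) ≈ 66.8°.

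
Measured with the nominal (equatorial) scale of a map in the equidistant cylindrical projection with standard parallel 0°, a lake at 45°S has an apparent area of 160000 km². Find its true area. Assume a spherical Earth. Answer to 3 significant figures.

For the equirectangular projection with φ₀ = 0 (plate carrée), h = 1 along meridians and k = sec φ along parallels.
Areal scale = h·k = 1 × sec φ; at 45°, h = 1.000, k = 1.414, so h·k = 1.414.
True area = apparent / (areal scale) = 160000 / 1.414 ≈ 113000 km².

113000 km²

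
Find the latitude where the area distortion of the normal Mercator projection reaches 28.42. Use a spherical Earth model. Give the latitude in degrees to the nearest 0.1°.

Mercator areal scale is sec²φ.
sec²φ = 28.42  ⇒  cos²φ = 0.03519  ⇒  cos φ = 0.1876.
φ = arccos(0.1876) ≈ 79.2°.

79.2°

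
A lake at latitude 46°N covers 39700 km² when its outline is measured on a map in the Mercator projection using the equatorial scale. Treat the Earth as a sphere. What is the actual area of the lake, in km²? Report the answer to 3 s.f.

19200 km²

Mercator is conformal, so the point scale is isotropic: h = k = sec φ = 1/cos φ.
Areal scale = k² = sec²φ = 1/cos²(46°) = 1/0.6947² = 2.072.
True area = apparent / (areal scale) = 39700 / 2.072 ≈ 19200 km².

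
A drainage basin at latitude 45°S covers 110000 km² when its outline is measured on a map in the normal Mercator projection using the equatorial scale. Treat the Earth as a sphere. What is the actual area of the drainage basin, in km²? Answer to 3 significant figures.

Mercator is conformal, so the point scale is isotropic: h = k = sec φ = 1/cos φ.
Areal scale = k² = sec²φ = 1/cos²(45°) = 1/0.7071² = 2.000.
True area = apparent / (areal scale) = 110000 / 2.000 ≈ 55000 km².

55000 km²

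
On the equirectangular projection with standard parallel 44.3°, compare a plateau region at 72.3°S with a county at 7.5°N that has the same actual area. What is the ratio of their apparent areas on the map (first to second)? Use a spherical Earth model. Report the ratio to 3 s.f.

The equidistant cylindrical projection with φ₀ = 44.3° has h = 1 (meridians true) and k = cos φ₀ / cos φ along parallels.
Areal scale at 72.3°: h·k = 1.000 × 2.354 = 2.354.
Areal scale at 7.5°: h·k = 1.000 × 0.7219 = 0.7219.
Ratio = 2.354/0.7219 ≈ 3.26.

3.26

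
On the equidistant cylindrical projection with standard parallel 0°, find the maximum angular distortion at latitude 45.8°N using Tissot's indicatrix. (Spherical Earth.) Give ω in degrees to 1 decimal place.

For the equirectangular projection with φ₀ = 0 (plate carrée), h = 1 along meridians and k = sec φ along parallels.
At 45.8°: h = 1.000, k = 1.434; principal scales a = 1.434, b = 1.000.
sin(ω/2) = (a − b)/(a + b) = 0.4344/2.434 = 0.1784, so ω = 2 arcsin(0.1784) ≈ 20.6°.

20.6°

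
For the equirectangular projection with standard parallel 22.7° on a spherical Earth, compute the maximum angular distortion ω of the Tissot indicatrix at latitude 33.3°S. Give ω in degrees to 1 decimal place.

5.7°

In the equirectangular projection with standard parallel φ₀ = 22.7° (x = Rλ cos φ₀, y = Rφ), meridians are true-scale (h = 1) and the parallel scale is k = cos φ₀ / cos φ.
At 33.3°: h = 1.000, k = 1.104; principal scales a = 1.104, b = 1.000.
sin(ω/2) = (a − b)/(a + b) = 0.1038/2.104 = 0.04933, so ω = 2 arcsin(0.04933) ≈ 5.7°.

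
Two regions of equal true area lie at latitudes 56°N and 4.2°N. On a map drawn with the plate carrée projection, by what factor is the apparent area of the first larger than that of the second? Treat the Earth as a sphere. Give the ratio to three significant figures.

1.78

In the plate carrée (x = Rλ, y = Rφ), meridians are true-scale (h = 1) and parallels are stretched by k = sec φ.
Areal scale at 56°: h·k = 1.000 × 1.788 = 1.788.
Areal scale at 4.2°: h·k = 1.000 × 1.003 = 1.003.
Ratio = 1.788/1.003 ≈ 1.78.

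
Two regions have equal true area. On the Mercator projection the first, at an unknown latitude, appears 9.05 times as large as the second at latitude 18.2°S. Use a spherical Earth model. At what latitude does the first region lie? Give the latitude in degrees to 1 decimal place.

For equal true areas on Mercator, apparent areas scale as sec²φ, so the ratio is cos²φ₂ / cos²φ₁.
cos²φ₂ / cos²φ₁ = 9.05  ⇒  cos φ₁ = cos 18.2° / √9.05 = 0.9500/3.008 = 0.3158.
φ₁ = arccos(0.3158) ≈ 71.6°.

71.6°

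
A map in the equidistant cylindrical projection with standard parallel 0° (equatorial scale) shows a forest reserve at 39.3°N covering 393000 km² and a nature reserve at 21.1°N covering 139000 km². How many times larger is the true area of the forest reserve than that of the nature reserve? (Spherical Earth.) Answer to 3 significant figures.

Plate carrée has h = 1 and k = sec φ, giving areal scale sec φ; true area = (apparent area) · cos φ.
True area of forest reserve: 393000 × cos(39.3°) = 393000 × 0.7738 = 304100 km².
True area of nature reserve: 139000 × cos(21.1°) = 139000 × 0.9330 = 129700 km².
Ratio = 304100 / 129700 ≈ 2.35.

2.35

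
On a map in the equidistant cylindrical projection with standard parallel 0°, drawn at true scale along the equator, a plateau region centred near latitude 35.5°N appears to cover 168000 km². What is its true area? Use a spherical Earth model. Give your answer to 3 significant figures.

137000 km²

For the equirectangular projection with φ₀ = 0 (plate carrée), h = 1 along meridians and k = sec φ along parallels.
Areal scale = h·k = 1 × sec φ; at 35.5°, h = 1.000, k = 1.228, so h·k = 1.228.
True area = apparent / (areal scale) = 168000 / 1.228 ≈ 137000 km².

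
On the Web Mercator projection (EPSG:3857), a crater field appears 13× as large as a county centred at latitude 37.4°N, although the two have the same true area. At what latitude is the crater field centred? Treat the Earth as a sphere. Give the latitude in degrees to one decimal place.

On Mercator, (apparent₁)/(apparent₂) = sec²φ₁ / sec²φ₂ when true areas are equal.
cos²φ₂ / cos²φ₁ = 13  ⇒  cos φ₁ = cos 37.4° / √13 = 0.7944/3.606 = 0.2203.
φ₁ = arccos(0.2203) ≈ 77.3°.

77.3°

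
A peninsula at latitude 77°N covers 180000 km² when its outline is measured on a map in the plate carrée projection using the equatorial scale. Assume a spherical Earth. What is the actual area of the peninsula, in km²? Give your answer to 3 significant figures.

40500 km²

For the equirectangular projection with φ₀ = 0 (plate carrée), h = 1 along meridians and k = sec φ along parallels.
Areal scale = h·k = 1 × sec φ; at 77°, h = 1.000, k = 4.445, so h·k = 4.445.
True area = apparent / (areal scale) = 180000 / 4.445 ≈ 40500 km².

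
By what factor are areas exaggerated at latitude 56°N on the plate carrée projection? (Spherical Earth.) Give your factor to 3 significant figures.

For the equirectangular projection with φ₀ = 0 (plate carrée), h = 1 along meridians and k = sec φ along parallels.
Areal scale = h·k = 1 × sec φ; at 56°, h = 1.000, k = 1.788, so h·k = 1.788.

1.79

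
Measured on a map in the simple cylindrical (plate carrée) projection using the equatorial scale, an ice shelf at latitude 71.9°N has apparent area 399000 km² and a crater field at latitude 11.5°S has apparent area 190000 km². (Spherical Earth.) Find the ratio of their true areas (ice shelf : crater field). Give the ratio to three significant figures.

0.666

On the plate carrée, areal scale = h·k = 1 × sec φ, so true area = apparent × cos φ.
True area of ice shelf: 399000 × cos(71.9°) = 399000 × 0.3107 = 124000 km².
True area of crater field: 190000 × cos(11.5°) = 190000 × 0.9799 = 186200 km².
Ratio = 124000 / 186200 ≈ 0.666.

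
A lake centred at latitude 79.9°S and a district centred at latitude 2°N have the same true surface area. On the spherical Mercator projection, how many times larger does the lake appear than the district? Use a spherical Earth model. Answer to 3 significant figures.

Mercator is conformal with k = sec φ, so areal scale = k² = sec²φ.
At 79.9°: sec²(79.9°) = 1/0.1754² = 32.52.
At 2°: sec²(2°) = 1/0.9994² = 1.001.
Ratio = 32.52/1.001 = cos²(2°)/cos²(79.9°) ≈ 32.5.

32.5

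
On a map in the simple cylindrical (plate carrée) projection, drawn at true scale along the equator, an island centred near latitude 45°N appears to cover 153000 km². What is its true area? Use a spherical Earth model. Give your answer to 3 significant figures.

For the equirectangular projection with φ₀ = 0 (plate carrée), h = 1 along meridians and k = sec φ along parallels.
Areal scale = h·k = 1 × sec φ; at 45°, h = 1.000, k = 1.414, so h·k = 1.414.
True area = apparent / (areal scale) = 153000 / 1.414 ≈ 108000 km².

108000 km²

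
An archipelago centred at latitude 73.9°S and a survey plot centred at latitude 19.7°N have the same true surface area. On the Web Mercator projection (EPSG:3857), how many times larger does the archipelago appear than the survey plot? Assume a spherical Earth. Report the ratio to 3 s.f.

11.5

Mercator is conformal with k = sec φ, so areal scale = k² = sec²φ.
At 73.9°: sec²(73.9°) = 1/0.2773² = 13.00.
At 19.7°: sec²(19.7°) = 1/0.9415² = 1.128.
Ratio = 13.00/1.128 = cos²(19.7°)/cos²(73.9°) ≈ 11.5.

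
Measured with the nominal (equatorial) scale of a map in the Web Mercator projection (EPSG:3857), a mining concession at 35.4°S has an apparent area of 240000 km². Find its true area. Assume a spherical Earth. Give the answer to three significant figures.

Mercator is conformal, so the point scale is isotropic: h = k = sec φ = 1/cos φ.
Areal scale = k² = sec²φ = 1/cos²(35.4°) = 1/0.8151² = 1.505.
True area = apparent / (areal scale) = 240000 / 1.505 ≈ 159000 km².

159000 km²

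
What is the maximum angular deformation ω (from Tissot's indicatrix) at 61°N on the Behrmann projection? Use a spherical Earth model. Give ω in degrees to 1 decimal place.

63.0°

Behrmann is a cylindrical equal-area projection with standard parallels at ±30°. A cylindrical equal-area projection with standard parallel φ₀ has meridian scale h = cos φ / cos φ₀ and parallel scale k = cos φ₀ / cos φ (so areas are preserved, h·k = 1).
At 61°: h = 0.5598, k = 1.786; principal scales a = 1.786, b = 0.5598.
sin(ω/2) = (a − b)/(a + b) = 1.227/2.346 = 0.5228, so ω = 2 arcsin(0.5228) ≈ 63.0°.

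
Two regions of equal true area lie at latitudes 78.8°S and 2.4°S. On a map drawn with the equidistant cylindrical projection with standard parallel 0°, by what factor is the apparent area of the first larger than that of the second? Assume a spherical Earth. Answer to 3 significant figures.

5.14

In the plate carrée (x = Rλ, y = Rφ), meridians are true-scale (h = 1) and parallels are stretched by k = sec φ.
Areal scale at 78.8°: h·k = 1.000 × 5.148 = 5.148.
Areal scale at 2.4°: h·k = 1.000 × 1.001 = 1.001.
Ratio = 5.148/1.001 ≈ 5.14.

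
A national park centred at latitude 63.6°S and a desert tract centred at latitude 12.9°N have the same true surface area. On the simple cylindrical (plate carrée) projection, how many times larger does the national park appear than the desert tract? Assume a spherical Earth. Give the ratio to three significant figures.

Plate carrée maps x = Rλ, y = Rφ. The meridian scale is h = 1 and the parallel scale is k = 1/cos φ = sec φ.
Areal scale at 63.6°: h·k = 1.000 × 2.249 = 2.249.
Areal scale at 12.9°: h·k = 1.000 × 1.026 = 1.026.
Ratio = 2.249/1.026 ≈ 2.19.

2.19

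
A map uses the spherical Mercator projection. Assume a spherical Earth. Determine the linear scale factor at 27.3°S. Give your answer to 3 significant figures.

Mercator is conformal, so the point scale is isotropic: h = k = sec φ = 1/cos φ.
k = 1/cos 27.3° = 1/0.8886 = 1.125.

1.13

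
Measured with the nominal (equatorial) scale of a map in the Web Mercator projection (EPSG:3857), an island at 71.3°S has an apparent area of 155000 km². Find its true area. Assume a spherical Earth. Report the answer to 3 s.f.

15900 km²

Mercator is conformal, so the point scale is isotropic: h = k = sec φ = 1/cos φ.
Areal scale = k² = sec²φ = 1/cos²(71.3°) = 1/0.3206² = 9.728.
True area = apparent / (areal scale) = 155000 / 9.728 ≈ 15900 km².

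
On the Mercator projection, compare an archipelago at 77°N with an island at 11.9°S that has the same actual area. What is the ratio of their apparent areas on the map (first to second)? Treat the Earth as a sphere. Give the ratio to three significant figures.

Mercator areal scale is sec²φ.
At 77°: sec²(77°) = 1/0.2250² = 19.76.
At 11.9°: sec²(11.9°) = 1/0.9785² = 1.044.
Ratio = 19.76/1.044 = cos²(11.9°)/cos²(77°) ≈ 18.9.

18.9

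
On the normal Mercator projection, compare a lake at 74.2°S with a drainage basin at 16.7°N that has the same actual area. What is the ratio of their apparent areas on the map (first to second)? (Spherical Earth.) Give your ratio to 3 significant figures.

On Mercator, area is exaggerated by sec²φ = 1/cos²φ.
At 74.2°: sec²(74.2°) = 1/0.2723² = 13.49.
At 16.7°: sec²(16.7°) = 1/0.9578² = 1.090.
Ratio = 13.49/1.090 = cos²(16.7°)/cos²(74.2°) ≈ 12.4.

12.4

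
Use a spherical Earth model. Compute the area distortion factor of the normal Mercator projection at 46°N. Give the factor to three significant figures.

Mercator is conformal, so the point scale is isotropic: h = k = sec φ = 1/cos φ.
Areal scale = k² = sec²φ = 1/cos²(46°) = 1/0.6947² = 2.072.

2.07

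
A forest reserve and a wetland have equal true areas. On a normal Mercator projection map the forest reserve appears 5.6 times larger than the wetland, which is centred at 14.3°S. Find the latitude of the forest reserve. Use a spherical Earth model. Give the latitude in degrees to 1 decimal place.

65.8°

Mercator areal scale is sec²φ, so apparent-area ratio = sec²φ₁ / sec²φ₂ = cos²φ₂ / cos²φ₁.
cos²φ₂ / cos²φ₁ = 5.6  ⇒  cos φ₁ = cos 14.3° / √5.6 = 0.9690/2.366 = 0.4095.
φ₁ = arccos(0.4095) ≈ 65.8°.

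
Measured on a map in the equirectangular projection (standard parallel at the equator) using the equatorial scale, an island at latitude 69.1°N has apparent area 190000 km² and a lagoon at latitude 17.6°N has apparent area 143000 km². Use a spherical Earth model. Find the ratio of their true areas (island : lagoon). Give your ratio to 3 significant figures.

On the plate carrée, areal scale = h·k = 1 × sec φ, so true area = apparent × cos φ.
True area of island: 190000 × cos(69.1°) = 190000 × 0.3567 = 67780 km².
True area of lagoon: 143000 × cos(17.6°) = 143000 × 0.9532 = 136300 km².
Ratio = 67780 / 136300 ≈ 0.497.

0.497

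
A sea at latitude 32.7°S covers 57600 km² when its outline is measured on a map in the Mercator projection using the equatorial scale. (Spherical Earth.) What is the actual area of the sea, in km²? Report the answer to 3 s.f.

40800 km²

Mercator is conformal, so the point scale is isotropic: h = k = sec φ = 1/cos φ.
Areal scale = k² = sec²φ = 1/cos²(32.7°) = 1/0.8415² = 1.412.
True area = apparent / (areal scale) = 57600 / 1.412 ≈ 40800 km².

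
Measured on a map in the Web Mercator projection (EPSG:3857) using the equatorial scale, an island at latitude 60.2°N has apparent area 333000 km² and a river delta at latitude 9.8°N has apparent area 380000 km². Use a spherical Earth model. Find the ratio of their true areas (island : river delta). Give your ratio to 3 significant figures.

0.223

Since Mercator area scale is 1/cos²φ, the true area equals the apparent area multiplied by cos²φ.
True area of island: 333000 × cos²(60.2°) = 333000 × 0.2470 = 82250 km².
True area of river delta: 380000 × cos²(9.8°) = 380000 × 0.9710 = 369000 km².
Ratio = 82250 / 369000 ≈ 0.223.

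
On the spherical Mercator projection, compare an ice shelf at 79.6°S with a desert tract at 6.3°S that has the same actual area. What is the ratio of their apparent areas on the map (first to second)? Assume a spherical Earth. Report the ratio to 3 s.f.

30.3

Mercator areal scale is sec²φ.
At 79.6°: sec²(79.6°) = 1/0.1805² = 30.69.
At 6.3°: sec²(6.3°) = 1/0.9940² = 1.012.
Ratio = 30.69/1.012 = cos²(6.3°)/cos²(79.6°) ≈ 30.3.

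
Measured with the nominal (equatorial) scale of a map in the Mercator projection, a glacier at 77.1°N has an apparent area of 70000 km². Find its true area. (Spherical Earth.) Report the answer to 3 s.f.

3490 km²

Mercator is conformal, so the point scale is isotropic: h = k = sec φ = 1/cos φ.
Areal scale = k² = sec²φ = 1/cos²(77.1°) = 1/0.2233² = 20.06.
True area = apparent / (areal scale) = 70000 / 20.06 ≈ 3490 km².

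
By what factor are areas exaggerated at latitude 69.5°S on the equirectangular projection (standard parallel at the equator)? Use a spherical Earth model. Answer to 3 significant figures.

In the plate carrée (x = Rλ, y = Rφ), meridians are true-scale (h = 1) and parallels are stretched by k = sec φ.
Areal scale = h·k = 1 × sec φ; at 69.5°, h = 1.000, k = 2.855, so h·k = 2.855.

2.86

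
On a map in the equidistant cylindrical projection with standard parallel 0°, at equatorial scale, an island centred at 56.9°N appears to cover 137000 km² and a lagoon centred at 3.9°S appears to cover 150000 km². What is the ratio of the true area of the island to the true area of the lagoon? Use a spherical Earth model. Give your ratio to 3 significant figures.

On the plate carrée, areal scale = h·k = 1 × sec φ, so true area = apparent × cos φ.
True area of island: 137000 × cos(56.9°) = 137000 × 0.5461 = 74820 km².
True area of lagoon: 150000 × cos(3.9°) = 150000 × 0.9977 = 149700 km².
Ratio = 74820 / 149700 ≈ 0.500.

0.500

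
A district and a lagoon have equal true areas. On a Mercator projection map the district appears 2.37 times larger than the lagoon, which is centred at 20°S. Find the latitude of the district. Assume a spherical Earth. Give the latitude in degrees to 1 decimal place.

On Mercator, (apparent₁)/(apparent₂) = sec²φ₁ / sec²φ₂ when true areas are equal.
cos²φ₂ / cos²φ₁ = 2.37  ⇒  cos φ₁ = cos 20° / √2.37 = 0.9397/1.539 = 0.6104.
φ₁ = arccos(0.6104) ≈ 52.4°.

52.4°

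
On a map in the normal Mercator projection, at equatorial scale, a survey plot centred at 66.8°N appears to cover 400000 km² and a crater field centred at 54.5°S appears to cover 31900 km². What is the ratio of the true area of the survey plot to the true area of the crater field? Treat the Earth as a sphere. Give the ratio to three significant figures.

5.77

Since Mercator area scale is 1/cos²φ, the true area equals the apparent area multiplied by cos²φ.
True area of survey plot: 400000 × cos²(66.8°) = 400000 × 0.1552 = 62080 km².
True area of crater field: 31900 × cos²(54.5°) = 31900 × 0.3372 = 10760 km².
Ratio = 62080 / 10760 ≈ 5.77.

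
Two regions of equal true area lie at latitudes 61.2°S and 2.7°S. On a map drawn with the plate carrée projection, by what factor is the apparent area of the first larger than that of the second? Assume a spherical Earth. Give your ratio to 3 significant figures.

For the equirectangular projection with φ₀ = 0 (plate carrée), h = 1 along meridians and k = sec φ along parallels.
Areal scale at 61.2°: h·k = 1.000 × 2.076 = 2.076.
Areal scale at 2.7°: h·k = 1.000 × 1.001 = 1.001.
Ratio = 2.076/1.001 ≈ 2.07.

2.07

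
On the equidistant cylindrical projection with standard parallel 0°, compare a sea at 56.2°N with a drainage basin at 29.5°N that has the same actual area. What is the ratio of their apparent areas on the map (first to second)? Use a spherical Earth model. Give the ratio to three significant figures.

In the plate carrée (x = Rλ, y = Rφ), meridians are true-scale (h = 1) and parallels are stretched by k = sec φ.
Areal scale at 56.2°: h·k = 1.000 × 1.798 = 1.798.
Areal scale at 29.5°: h·k = 1.000 × 1.149 = 1.149.
Ratio = 1.798/1.149 ≈ 1.56.

1.56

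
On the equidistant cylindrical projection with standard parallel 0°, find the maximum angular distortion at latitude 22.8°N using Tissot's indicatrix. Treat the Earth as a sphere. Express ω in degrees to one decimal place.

In the plate carrée (x = Rλ, y = Rφ), meridians are true-scale (h = 1) and parallels are stretched by k = sec φ.
At 22.8°: h = 1.000, k = 1.085; principal scales a = 1.085, b = 1.000.
sin(ω/2) = (a − b)/(a + b) = 0.08476/2.085 = 0.04066, so ω = 2 arcsin(0.04066) ≈ 4.7°.

4.7°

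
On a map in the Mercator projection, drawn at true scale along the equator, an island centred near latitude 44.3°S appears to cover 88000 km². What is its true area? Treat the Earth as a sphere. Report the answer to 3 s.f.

45100 km²

The Mercator projection is conformal; its linear scale factor is the same in every direction and equals sec φ = 1/cos φ.
Areal scale = k² = sec²φ = 1/cos²(44.3°) = 1/0.7157² = 1.952.
True area = apparent / (areal scale) = 88000 / 1.952 ≈ 45100 km².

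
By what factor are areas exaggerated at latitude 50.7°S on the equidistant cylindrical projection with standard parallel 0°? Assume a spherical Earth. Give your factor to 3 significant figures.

In the plate carrée (x = Rλ, y = Rφ), meridians are true-scale (h = 1) and parallels are stretched by k = sec φ.
Areal scale = h·k = 1 × sec φ; at 50.7°, h = 1.000, k = 1.579, so h·k = 1.579.

1.58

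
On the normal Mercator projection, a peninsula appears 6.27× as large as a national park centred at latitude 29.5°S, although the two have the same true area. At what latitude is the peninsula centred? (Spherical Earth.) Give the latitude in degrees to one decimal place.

Mercator areal scale is sec²φ, so apparent-area ratio = sec²φ₁ / sec²φ₂ = cos²φ₂ / cos²φ₁.
cos²φ₂ / cos²φ₁ = 6.27  ⇒  cos φ₁ = cos 29.5° / √6.27 = 0.8704/2.504 = 0.3476.
φ₁ = arccos(0.3476) ≈ 69.7°.

69.7°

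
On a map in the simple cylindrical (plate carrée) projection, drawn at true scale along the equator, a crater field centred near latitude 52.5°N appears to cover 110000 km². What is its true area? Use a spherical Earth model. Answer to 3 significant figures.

For the equirectangular projection with φ₀ = 0 (plate carrée), h = 1 along meridians and k = sec φ along parallels.
Areal scale = h·k = 1 × sec φ; at 52.5°, h = 1.000, k = 1.643, so h·k = 1.643.
True area = apparent / (areal scale) = 110000 / 1.643 ≈ 67000 km².

67000 km²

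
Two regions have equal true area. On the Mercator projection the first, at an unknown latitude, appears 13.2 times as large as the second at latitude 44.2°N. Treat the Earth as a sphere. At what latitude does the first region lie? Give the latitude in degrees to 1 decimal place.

78.6°

For equal true areas on Mercator, apparent areas scale as sec²φ, so the ratio is cos²φ₂ / cos²φ₁.
cos²φ₂ / cos²φ₁ = 13.2  ⇒  cos φ₁ = cos 44.2° / √13.2 = 0.7169/3.633 = 0.1973.
φ₁ = arccos(0.1973) ≈ 78.6°.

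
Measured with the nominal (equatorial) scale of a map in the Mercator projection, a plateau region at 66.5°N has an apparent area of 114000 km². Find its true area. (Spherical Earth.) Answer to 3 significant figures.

18100 km²

Mercator is conformal, so the point scale is isotropic: h = k = sec φ = 1/cos φ.
Areal scale = k² = sec²φ = 1/cos²(66.5°) = 1/0.3987² = 6.289.
True area = apparent / (areal scale) = 114000 / 6.289 ≈ 18100 km².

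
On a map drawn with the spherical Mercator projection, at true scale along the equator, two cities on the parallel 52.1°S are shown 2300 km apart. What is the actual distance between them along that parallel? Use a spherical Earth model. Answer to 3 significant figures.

The Mercator projection is conformal; its linear scale factor is the same in every direction and equals sec φ = 1/cos φ.
Along the parallel at 52.1°, map distances are exaggerated by k = sec 52.1° = 1.628.
True distance = 2300 / 1.628 = 2300 × cos 52.1° ≈ 1410 km.

1410 km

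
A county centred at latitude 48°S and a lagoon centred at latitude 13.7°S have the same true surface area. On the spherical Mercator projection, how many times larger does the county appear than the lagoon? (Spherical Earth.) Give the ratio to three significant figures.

Mercator is conformal with k = sec φ, so areal scale = k² = sec²φ.
At 48°: sec²(48°) = 1/0.6691² = 2.233.
At 13.7°: sec²(13.7°) = 1/0.9715² = 1.059.
Ratio = 2.233/1.059 = cos²(13.7°)/cos²(48°) ≈ 2.11.

2.11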